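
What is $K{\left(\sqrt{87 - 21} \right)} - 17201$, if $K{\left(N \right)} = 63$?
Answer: $-17138$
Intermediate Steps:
$K{\left(\sqrt{87 - 21} \right)} - 17201 = 63 - 17201 = -17138$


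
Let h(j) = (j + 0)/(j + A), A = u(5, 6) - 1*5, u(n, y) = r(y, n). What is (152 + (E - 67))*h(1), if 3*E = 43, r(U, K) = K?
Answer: 298/3 ≈ 99.333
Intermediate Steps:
E = 43/3 (E = (1/3)*43 = 43/3 ≈ 14.333)
u(n, y) = n
A = 0 (A = 5 - 1*5 = 5 - 5 = 0)
h(j) = 1 (h(j) = (j + 0)/(j + 0) = j/j = 1)
(152 + (E - 67))*h(1) = (152 + (43/3 - 67))*1 = (152 - 158/3)*1 = (298/3)*1 = 298/3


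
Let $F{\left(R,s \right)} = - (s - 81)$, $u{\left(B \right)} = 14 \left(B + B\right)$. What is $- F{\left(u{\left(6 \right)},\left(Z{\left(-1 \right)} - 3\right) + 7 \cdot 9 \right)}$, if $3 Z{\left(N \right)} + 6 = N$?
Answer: $- \frac{70}{3} \approx -23.333$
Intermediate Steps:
$Z{\left(N \right)} = -2 + \frac{N}{3}$
$u{\left(B \right)} = 28 B$ ($u{\left(B \right)} = 14 \cdot 2 B = 28 B$)
$F{\left(R,s \right)} = 81 - s$ ($F{\left(R,s \right)} = - (-81 + s) = 81 - s$)
$- F{\left(u{\left(6 \right)},\left(Z{\left(-1 \right)} - 3\right) + 7 \cdot 9 \right)} = - (81 - \left(\left(\left(-2 + \frac{1}{3} \left(-1\right)\right) - 3\right) + 7 \cdot 9\right)) = - (81 - \left(\left(\left(-2 - \frac{1}{3}\right) - 3\right) + 63\right)) = - (81 - \left(\left(- \frac{7}{3} - 3\right) + 63\right)) = - (81 - \left(- \frac{16}{3} + 63\right)) = - (81 - \frac{173}{3}) = \left(-1\right) \frac{70}{3} = - \frac{70}{3}$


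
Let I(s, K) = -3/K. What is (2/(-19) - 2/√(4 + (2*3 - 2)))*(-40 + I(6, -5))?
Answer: 394/95 + 197*√2/10 ≈ 32.007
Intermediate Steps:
(2/(-19) - 2/√(4 + (2*3 - 2)))*(-40 + I(6, -5)) = (2/(-19) - 2/√(4 + (2*3 - 2)))*(-40 - 3/(-5)) = (2*(-1/19) - 2/√(4 + (6 - 2)))*(-40 - 3*(-⅕)) = (-2/19 - 2/√(4 + 4))*(-40 + ⅗) = (-2/19 - 2*√2/4)*(-197/5) = (-2/19 - √2/2)*(-197/5) = 394/95 + 197*√2/10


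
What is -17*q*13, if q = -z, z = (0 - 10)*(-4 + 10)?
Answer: -13260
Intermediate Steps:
z = -60 (z = -10*6 = -60)
q = 60 (q = -1*(-60) = 60)
-17*q*13 = -17*60*13 = -1020*13 = -13260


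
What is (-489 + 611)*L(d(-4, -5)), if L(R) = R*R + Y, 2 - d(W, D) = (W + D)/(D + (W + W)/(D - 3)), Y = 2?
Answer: 2013/8 ≈ 251.63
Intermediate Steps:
d(W, D) = 2 - (D + W)/(D + 2*W/(-3 + D)) (d(W, D) = 2 - (W + D)/(D + (W + W)/(D - 3)) = 2 - (D + W)/(D + (2*W)/(-3 + D)) = 2 - (D + W)/(D + 2*W/(-3 + D)))
L(R) = 2 + R**2 (L(R) = R*R + 2 = R**2 + 2 = 2 + R**2)
(-489 + 611)*L(d(-4, -5)) = (-489 + 611)*(2 + (((-5)**2 - 3*(-5) + 7*(-4) - 1*(-5)*(-4))/((-5)**2 - 3*(-5) + 2*(-4)))**2) = 122*(2 + ((25 + 15 - 28 - 20)/(25 + 15 - 8))**2) = 122*(2 + (-8/32)**2) = 122*(2 + ((1/32)*(-8))**2) = 122*(2 + (-1/4)**2) = 122*(2 + 1/16) = 122*(33/16) = 2013/8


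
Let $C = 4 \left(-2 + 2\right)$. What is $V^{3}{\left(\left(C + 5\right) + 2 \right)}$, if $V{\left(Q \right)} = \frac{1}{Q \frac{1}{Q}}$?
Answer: $1$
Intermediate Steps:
$C = 0$ ($C = 4 \cdot 0 = 0$)
$V{\left(Q \right)} = 1$ ($V{\left(Q \right)} = 1^{-1} = 1$)
$V^{3}{\left(\left(C + 5\right) + 2 \right)} = 1^{3} = 1$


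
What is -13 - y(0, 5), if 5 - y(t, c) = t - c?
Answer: -23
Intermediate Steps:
y(t, c) = 5 + c - t (y(t, c) = 5 - (t - c) = 5 + (c - t) = 5 + c - t)
-13 - y(0, 5) = -13 - (5 + 5 - 1*0) = -13 - (5 + 5 + 0) = -13 - 1*10 = -13 - 10 = -23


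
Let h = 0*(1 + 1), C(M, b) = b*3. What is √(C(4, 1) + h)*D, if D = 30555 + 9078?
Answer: 39633*√3 ≈ 68646.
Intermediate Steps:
C(M, b) = 3*b
h = 0 (h = 0*2 = 0)
D = 39633
√(C(4, 1) + h)*D = √(3*1 + 0)*39633 = √(3 + 0)*39633 = √3*39633 = 39633*√3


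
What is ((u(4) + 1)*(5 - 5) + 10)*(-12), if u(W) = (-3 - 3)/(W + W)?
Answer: -120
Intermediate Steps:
u(W) = -3/W (u(W) = -6*1/(2*W) = -3/W)
((u(4) + 1)*(5 - 5) + 10)*(-12) = ((-3/4 + 1)*(5 - 5) + 10)*(-12) = ((-3*1/4 + 1)*0 + 10)*(-12) = ((-3/4 + 1)*0 + 10)*(-12) = ((1/4)*0 + 10)*(-12) = (0 + 10)*(-12) = 10*(-12) = -120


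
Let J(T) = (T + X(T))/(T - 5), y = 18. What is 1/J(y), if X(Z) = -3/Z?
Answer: 78/107 ≈ 0.72897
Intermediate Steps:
J(T) = (T - 3/T)/(-5 + T) (J(T) = (T - 3/T)/(T - 5) = (T - 3/T)/(-5 + T))
1/J(y) = 1/((-3 + 18²)/(18*(-5 + 18))) = 1/((1/18)*(-3 + 324)/13) = 1/((1/18)*(1/13)*321) = 1/(107/78) = 78/107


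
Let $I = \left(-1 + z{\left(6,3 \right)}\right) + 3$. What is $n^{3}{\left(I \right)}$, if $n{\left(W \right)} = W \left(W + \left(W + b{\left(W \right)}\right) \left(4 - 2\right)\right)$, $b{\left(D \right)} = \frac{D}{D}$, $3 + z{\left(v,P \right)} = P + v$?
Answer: $8998912$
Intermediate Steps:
$z{\left(v,P \right)} = -3 + P + v$ ($z{\left(v,P \right)} = -3 + \left(P + v\right) = -3 + P + v$)
$b{\left(D \right)} = 1$
$I = 8$ ($I = \left(-1 + \left(-3 + 3 + 6\right)\right) + 3 = \left(-1 + 6\right) + 3 = 5 + 3 = 8$)
$n{\left(W \right)} = W \left(2 + 3 W\right)$ ($n{\left(W \right)} = W \left(W + \left(W + 1\right) \left(4 - 2\right)\right) = W \left(W + \left(1 + W\right) 2\right) = W \left(W + \left(2 + 2 W\right)\right) = W \left(2 + 3 W\right)$)
$n^{3}{\left(I \right)} = \left(8 \left(2 + 3 \cdot 8\right)\right)^{3} = \left(8 \left(2 + 24\right)\right)^{3} = \left(8 \cdot 26\right)^{3} = 208^{3} = 8998912$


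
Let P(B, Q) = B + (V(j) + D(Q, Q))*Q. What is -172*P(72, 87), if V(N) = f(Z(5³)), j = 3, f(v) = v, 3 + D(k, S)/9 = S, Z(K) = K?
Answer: -13195668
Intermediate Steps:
D(k, S) = -27 + 9*S
V(N) = 125 (V(N) = 5³ = 125)
P(B, Q) = B + Q*(98 + 9*Q) (P(B, Q) = B + (125 + (-27 + 9*Q))*Q = B + (98 + 9*Q)*Q = B + Q*(98 + 9*Q))
-172*P(72, 87) = -172*(72 + 9*87² + 98*87) = -172*(72 + 9*7569 + 8526) = -172*(72 + 68121 + 8526) = -172*76719 = -13195668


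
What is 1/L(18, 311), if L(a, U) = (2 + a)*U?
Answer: 1/6220 ≈ 0.00016077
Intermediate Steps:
L(a, U) = U*(2 + a)
1/L(18, 311) = 1/(311*(2 + 18)) = 1/(311*20) = 1/6220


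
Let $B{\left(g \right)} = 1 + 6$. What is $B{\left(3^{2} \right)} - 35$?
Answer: $-28$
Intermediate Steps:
$B{\left(g \right)} = 7$
$B{\left(3^{2} \right)} - 35 = 7 - 35 = -28$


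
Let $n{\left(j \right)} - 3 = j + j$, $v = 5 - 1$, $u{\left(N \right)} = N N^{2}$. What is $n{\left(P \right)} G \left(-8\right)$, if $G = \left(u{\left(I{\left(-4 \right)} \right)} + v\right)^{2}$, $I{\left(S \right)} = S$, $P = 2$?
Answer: $-201600$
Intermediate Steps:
$u{\left(N \right)} = N^{3}$
$v = 4$
$G = 3600$ ($G = \left(\left(-4\right)^{3} + 4\right)^{2} = \left(-64 + 4\right)^{2} = \left(-60\right)^{2} = 3600$)
$n{\left(j \right)} = 3 + 2 j$ ($n{\left(j \right)} = 3 + \left(j + j\right) = 3 + 2 j$)
$n{\left(P \right)} G \left(-8\right) = \left(3 + 2 \cdot 2\right) 3600 \left(-8\right) = \left(3 + 4\right) 3600 \left(-8\right) = 7 \cdot 3600 \left(-8\right) = 25200 \left(-8\right) = -201600$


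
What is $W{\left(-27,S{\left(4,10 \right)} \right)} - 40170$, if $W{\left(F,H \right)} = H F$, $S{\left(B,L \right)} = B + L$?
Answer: $-40548$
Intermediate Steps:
$W{\left(F,H \right)} = F H$
$W{\left(-27,S{\left(4,10 \right)} \right)} - 40170 = - 27 \left(4 + 10\right) - 40170 = \left(-27\right) 14 - 40170 = -378 - 40170 = -40548$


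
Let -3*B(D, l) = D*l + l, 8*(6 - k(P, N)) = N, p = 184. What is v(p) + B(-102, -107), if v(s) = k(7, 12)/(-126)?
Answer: -302599/84 ≈ -3602.4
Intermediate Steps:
k(P, N) = 6 - N/8
B(D, l) = -l/3 - D*l/3 (B(D, l) = -(D*l + l)/3 = -(l + D*l)/3 = -l/3 - D*l/3)
v(s) = -1/28 (v(s) = (6 - 1/8*12)/(-126) = (6 - 3/2)*(-1/126) = (9/2)*(-1/126) = -1/28)
v(p) + B(-102, -107) = -1/28 - 1/3*(-107)*(1 - 102) = -1/28 - 1/3*(-107)*(-101) = -1/28 - 10807/3 = -302599/84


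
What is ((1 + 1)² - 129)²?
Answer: 15625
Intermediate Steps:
((1 + 1)² - 129)² = (2² - 129)² = (4 - 129)² = (-125)² = 15625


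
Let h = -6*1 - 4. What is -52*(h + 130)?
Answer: -6240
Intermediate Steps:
h = -10 (h = -6 - 4 = -10)
-52*(h + 130) = -52*(-10 + 130) = -52*120 = -6240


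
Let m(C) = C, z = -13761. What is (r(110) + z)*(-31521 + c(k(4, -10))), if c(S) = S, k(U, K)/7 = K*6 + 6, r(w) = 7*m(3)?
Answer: 438292260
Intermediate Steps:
r(w) = 21 (r(w) = 7*3 = 21)
k(U, K) = 42 + 42*K (k(U, K) = 7*(K*6 + 6) = 7*(6*K + 6) = 7*(6 + 6*K) = 42 + 42*K)
(r(110) + z)*(-31521 + c(k(4, -10))) = (21 - 13761)*(-31521 + (42 + 42*(-10))) = -13740*(-31521 + (42 - 420)) = -13740*(-31521 - 378) = -13740*(-31899) = 438292260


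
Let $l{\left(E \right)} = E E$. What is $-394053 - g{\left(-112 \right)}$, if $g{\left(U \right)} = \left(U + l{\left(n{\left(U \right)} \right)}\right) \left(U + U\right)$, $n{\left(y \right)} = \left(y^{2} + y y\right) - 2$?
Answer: $140964437563$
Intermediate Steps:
$n{\left(y \right)} = -2 + 2 y^{2}$ ($n{\left(y \right)} = \left(y^{2} + y^{2}\right) - 2 = 2 y^{2} - 2 = -2 + 2 y^{2}$)
$l{\left(E \right)} = E^{2}$
$g{\left(U \right)} = 2 U \left(U + \left(-2 + 2 U^{2}\right)^{2}\right)$ ($g{\left(U \right)} = \left(U + \left(-2 + 2 U^{2}\right)^{2}\right) \left(U + U\right) = \left(U + \left(-2 + 2 U^{2}\right)^{2}\right) 2 U = 2 U \left(U + \left(-2 + 2 U^{2}\right)^{2}\right)$)
$-394053 - g{\left(-112 \right)} = -394053 - 2 \left(-112\right) \left(-112 + 4 \left(-1 + \left(-112\right)^{2}\right)^{2}\right) = -394053 - 2 \left(-112\right) \left(-112 + 4 \left(-1 + 12544\right)^{2}\right) = -394053 - 2 \left(-112\right) \left(-112 + 4 \cdot 12543^{2}\right) = -394053 - 2 \left(-112\right) \left(-112 + 4 \cdot 157326849\right) = -394053 - 2 \left(-112\right) \left(-112 + 629307396\right) = -394053 - 2 \left(-112\right) 629307284 = -394053 - -140964831616 = -394053 + 140964831616 = 140964437563$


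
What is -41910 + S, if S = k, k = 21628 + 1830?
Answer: -18452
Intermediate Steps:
k = 23458
S = 23458
-41910 + S = -41910 + 23458 = -18452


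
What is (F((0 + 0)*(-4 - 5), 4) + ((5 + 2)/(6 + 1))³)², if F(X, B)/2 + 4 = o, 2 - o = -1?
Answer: 1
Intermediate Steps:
o = 3 (o = 2 - 1*(-1) = 2 + 1 = 3)
F(X, B) = -2 (F(X, B) = -8 + 2*3 = -8 + 6 = -2)
(F((0 + 0)*(-4 - 5), 4) + ((5 + 2)/(6 + 1))³)² = (-2 + ((5 + 2)/(6 + 1))³)² = (-2 + (7/7)³)² = (-2 + (7*(⅐))³)² = (-2 + 1³)² = (-2 + 1)² = (-1)² = 1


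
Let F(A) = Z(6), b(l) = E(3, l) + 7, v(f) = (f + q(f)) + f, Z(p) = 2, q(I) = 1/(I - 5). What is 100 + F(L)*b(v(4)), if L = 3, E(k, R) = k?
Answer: 120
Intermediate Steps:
q(I) = 1/(-5 + I)
v(f) = 1/(-5 + f) + 2*f (v(f) = (f + 1/(-5 + f)) + f = 1/(-5 + f) + 2*f)
b(l) = 10 (b(l) = 3 + 7 = 10)
F(A) = 2
100 + F(L)*b(v(4)) = 100 + 2*10 = 100 + 20 = 120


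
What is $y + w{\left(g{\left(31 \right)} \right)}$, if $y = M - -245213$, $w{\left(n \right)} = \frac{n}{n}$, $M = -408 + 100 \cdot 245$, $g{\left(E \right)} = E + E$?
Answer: $269306$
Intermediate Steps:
$g{\left(E \right)} = 2 E$
$M = 24092$ ($M = -408 + 24500 = 24092$)
$w{\left(n \right)} = 1$
$y = 269305$ ($y = 24092 - -245213 = 24092 + 245213 = 269305$)
$y + w{\left(g{\left(31 \right)} \right)} = 269305 + 1 = 269306$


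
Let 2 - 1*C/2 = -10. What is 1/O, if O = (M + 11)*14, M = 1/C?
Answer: 12/1855 ≈ 0.0064690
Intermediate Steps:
C = 24 (C = 4 - 2*(-10) = 4 + 20 = 24)
M = 1/24 ≈ 0.041667
O = 1855/12 (O = (1/24 + 11)*14 = (265/24)*14 = 1855/12 ≈ 154.58)
1/O = 1/(1855/12) = 12/1855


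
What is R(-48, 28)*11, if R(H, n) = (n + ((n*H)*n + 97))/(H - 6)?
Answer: 412577/54 ≈ 7640.3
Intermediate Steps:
R(H, n) = (97 + n + H*n**2)/(-6 + H) (R(H, n) = (n + ((H*n)*n + 97))/(-6 + H) = (n + (H*n**2 + 97))/(-6 + H) = (n + (97 + H*n**2))/(-6 + H) = (97 + n + H*n**2)/(-6 + H))
R(-48, 28)*11 = ((97 + 28 - 48*28**2)/(-6 - 48))*11 = ((97 + 28 - 48*784)/(-54))*11 = -(97 + 28 - 37632)/54*11 = -1/54*(-37507)*11 = (37507/54)*11 = 412577/54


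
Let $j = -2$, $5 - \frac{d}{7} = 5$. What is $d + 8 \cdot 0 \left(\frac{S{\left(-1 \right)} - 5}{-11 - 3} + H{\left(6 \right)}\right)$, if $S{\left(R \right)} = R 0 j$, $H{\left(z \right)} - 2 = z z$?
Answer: $0$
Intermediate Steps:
$d = 0$ ($d = 35 - 35 = 0$)
$H{\left(z \right)} = 2 + z^{2}$ ($H{\left(z \right)} = 2 + z z = 2 + z^{2}$)
$S{\left(R \right)} = 0$ ($S{\left(R \right)} = R 0 \left(-2\right) = 0 \left(-2\right) = 0$)
$d + 8 \cdot 0 \left(\frac{S{\left(-1 \right)} - 5}{-11 - 3} + H{\left(6 \right)}\right) = 0 + 8 \cdot 0 \left(\frac{0 - 5}{-11 - 3} + \left(2 + 6^{2}\right)\right) = 0 + 0 \left(- \frac{5}{-14} + \left(2 + 36\right)\right) = 0 + 0 \left(\left(-5\right) \left(- \frac{1}{14}\right) + 38\right) = 0 + 0 \left(\frac{5}{14} + 38\right) = 0 + 0 \cdot \frac{537}{14} = 0 + 0 = 0$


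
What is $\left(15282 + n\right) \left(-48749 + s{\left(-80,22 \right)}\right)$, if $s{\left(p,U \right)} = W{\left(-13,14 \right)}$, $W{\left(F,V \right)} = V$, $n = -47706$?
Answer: $1580183640$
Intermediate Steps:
$s{\left(p,U \right)} = 14$
$\left(15282 + n\right) \left(-48749 + s{\left(-80,22 \right)}\right) = \left(15282 - 47706\right) \left(-48749 + 14\right) = \left(-32424\right) \left(-48735\right) = 1580183640$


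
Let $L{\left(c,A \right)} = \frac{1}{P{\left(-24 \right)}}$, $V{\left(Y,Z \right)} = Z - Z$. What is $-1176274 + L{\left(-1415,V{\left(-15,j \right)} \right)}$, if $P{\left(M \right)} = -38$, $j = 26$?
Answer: $- \frac{44698413}{38} \approx -1.1763 \cdot 10^{6}$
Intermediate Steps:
$V{\left(Y,Z \right)} = 0$
$L{\left(c,A \right)} = - \frac{1}{38}$ ($L{\left(c,A \right)} = \frac{1}{-38} = - \frac{1}{38}$)
$-1176274 + L{\left(-1415,V{\left(-15,j \right)} \right)} = -1176274 - \frac{1}{38} = - \frac{44698413}{38}$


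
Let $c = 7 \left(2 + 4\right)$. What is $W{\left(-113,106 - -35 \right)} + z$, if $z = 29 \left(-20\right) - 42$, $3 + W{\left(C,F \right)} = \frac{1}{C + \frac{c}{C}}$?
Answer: $- \frac{8006988}{12811} \approx -625.01$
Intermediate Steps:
$c = 42$ ($c = 7 \cdot 6 = 42$)
$W{\left(C,F \right)} = -3 + \frac{1}{C + \frac{42}{C}}$
$z = -622$ ($z = -580 - 42 = -622$)
$W{\left(-113,106 - -35 \right)} + z = \frac{-126 - 113 - 3 \left(-113\right)^{2}}{42 + \left(-113\right)^{2}} - 622 = \frac{-126 - 113 - 38307}{42 + 12769} - 622 = \frac{-126 - 113 - 38307}{12811} - 622 = \frac{1}{12811} \left(-38546\right) - 622 = - \frac{38546}{12811} - 622 = - \frac{8006988}{12811}$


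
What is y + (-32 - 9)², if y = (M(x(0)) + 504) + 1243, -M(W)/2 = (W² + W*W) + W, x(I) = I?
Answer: 3428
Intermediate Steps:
M(W) = -4*W² - 2*W (M(W) = -2*((W² + W*W) + W) = -2*((W² + W²) + W) = -2*(2*W² + W) = -2*(W + 2*W²) = -4*W² - 2*W)
y = 1747 (y = (-2*0*(1 + 2*0) + 504) + 1243 = (-2*0*(1 + 0) + 504) + 1243 = (-2*0*1 + 504) + 1243 = (0 + 504) + 1243 = 504 + 1243 = 1747)
y + (-32 - 9)² = 1747 + (-32 - 9)² = 1747 + (-41)² = 1747 + 1681 = 3428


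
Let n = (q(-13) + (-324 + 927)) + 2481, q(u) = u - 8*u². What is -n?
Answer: -1719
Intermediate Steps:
n = 1719 (n = (-13*(1 - 8*(-13)) + (-324 + 927)) + 2481 = (-13*(1 + 104) + 603) + 2481 = (-13*105 + 603) + 2481 = (-1365 + 603) + 2481 = -762 + 2481 = 1719)
-n = -1*1719 = -1719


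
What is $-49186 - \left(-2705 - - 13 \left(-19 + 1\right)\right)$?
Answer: $-46247$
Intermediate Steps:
$-49186 - \left(-2705 - - 13 \left(-19 + 1\right)\right) = -49186 - \left(-2705 - \left(-13\right) \left(-18\right)\right) = -49186 - \left(-2705 - 234\right) = -49186 - -2939 = -49186 + 2939 = -46247$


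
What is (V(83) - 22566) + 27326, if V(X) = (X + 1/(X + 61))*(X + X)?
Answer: 1334819/72 ≈ 18539.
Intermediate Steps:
V(X) = 2*X*(X + 1/(61 + X)) (V(X) = (X + 1/(61 + X))*(2*X) = 2*X*(X + 1/(61 + X)))
(V(83) - 22566) + 27326 = (2*83*(1 + 83² + 61*83)/(61 + 83) - 22566) + 27326 = (2*83*(1 + 6889 + 5063)/144 - 22566) + 27326 = (2*83*(1/144)*11953 - 22566) + 27326 = (992099/72 - 22566) + 27326 = -632653/72 + 27326 = 1334819/72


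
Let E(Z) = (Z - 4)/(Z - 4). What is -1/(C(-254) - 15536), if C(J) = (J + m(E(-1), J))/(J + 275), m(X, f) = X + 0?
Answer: 21/326509 ≈ 6.4317e-5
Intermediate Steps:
E(Z) = 1 (E(Z) = (-4 + Z)/(-4 + Z) = 1)
m(X, f) = X
C(J) = (1 + J)/(275 + J) (C(J) = (J + 1)/(J + 275) = (1 + J)/(275 + J))
-1/(C(-254) - 15536) = -1/((1 - 254)/(275 - 254) - 15536) = -1/(-253/21 - 15536) = -1/(-326509/21) = -1*(-21/326509) = 21/326509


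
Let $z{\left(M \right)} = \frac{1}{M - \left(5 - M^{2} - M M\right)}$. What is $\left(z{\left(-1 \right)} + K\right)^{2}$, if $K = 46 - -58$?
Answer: $\frac{172225}{16} \approx 10764.0$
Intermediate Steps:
$K = 104$ ($K = 46 + 58 = 104$)
$z{\left(M \right)} = \frac{1}{-5 + M + 2 M^{2}}$ ($z{\left(M \right)} = \frac{1}{M + \left(\left(M^{2} + M^{2}\right) - 5\right)} = \frac{1}{M + \left(2 M^{2} - 5\right)} = \frac{1}{M + \left(-5 + 2 M^{2}\right)} = \frac{1}{-5 + M + 2 M^{2}}$)
$\left(z{\left(-1 \right)} + K\right)^{2} = \left(\frac{1}{-5 - 1 + 2 \left(-1\right)^{2}} + 104\right)^{2} = \left(\frac{1}{-5 - 1 + 2 \cdot 1} + 104\right)^{2} = \left(\frac{1}{-5 - 1 + 2} + 104\right)^{2} = \left(\frac{1}{-4} + 104\right)^{2} = \left(- \frac{1}{4} + 104\right)^{2} = \left(\frac{415}{4}\right)^{2} = \frac{172225}{16}$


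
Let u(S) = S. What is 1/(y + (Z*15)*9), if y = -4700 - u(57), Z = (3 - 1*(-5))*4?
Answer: -1/437 ≈ -0.0022883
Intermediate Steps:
Z = 32 (Z = (3 + 5)*4 = 8*4 = 32)
y = -4757 (y = -4700 - 1*57 = -4700 - 57 = -4757)
1/(y + (Z*15)*9) = 1/(-4757 + (32*15)*9) = 1/(-4757 + 480*9) = 1/(-4757 + 4320) = 1/(-437) = -1/437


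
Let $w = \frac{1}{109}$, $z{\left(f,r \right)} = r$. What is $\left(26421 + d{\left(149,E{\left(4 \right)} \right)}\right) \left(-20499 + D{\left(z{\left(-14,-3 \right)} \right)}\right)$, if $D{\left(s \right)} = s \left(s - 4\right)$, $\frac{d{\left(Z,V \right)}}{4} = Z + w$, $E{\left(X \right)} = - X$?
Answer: $- \frac{60304781646}{109} \approx -5.5325 \cdot 10^{8}$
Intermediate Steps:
$w = \frac{1}{109} \approx 0.0091743$
$d{\left(Z,V \right)} = \frac{4}{109} + 4 Z$ ($d{\left(Z,V \right)} = 4 \left(Z + \frac{1}{109}\right) = 4 \left(\frac{1}{109} + Z\right) = \frac{4}{109} + 4 Z$)
$D{\left(s \right)} = s \left(-4 + s\right)$
$\left(26421 + d{\left(149,E{\left(4 \right)} \right)}\right) \left(-20499 + D{\left(z{\left(-14,-3 \right)} \right)}\right) = \left(26421 + \left(\frac{4}{109} + 4 \cdot 149\right)\right) \left(-20499 - 3 \left(-4 - 3\right)\right) = \left(26421 + \left(\frac{4}{109} + 596\right)\right) \left(-20499 - -21\right) = \left(26421 + \frac{64968}{109}\right) \left(-20499 + 21\right) = \frac{2944857}{109} \left(-20478\right) = - \frac{60304781646}{109}$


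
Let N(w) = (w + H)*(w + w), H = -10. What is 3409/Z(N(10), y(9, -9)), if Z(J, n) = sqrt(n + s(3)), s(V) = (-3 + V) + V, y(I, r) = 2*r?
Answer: -3409*I*sqrt(15)/15 ≈ -880.2*I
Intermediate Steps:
N(w) = 2*w*(-10 + w) (N(w) = (w - 10)*(w + w) = (-10 + w)*(2*w) = 2*w*(-10 + w))
s(V) = -3 + 2*V
Z(J, n) = sqrt(3 + n) (Z(J, n) = sqrt(n + (-3 + 2*3)) = sqrt(n + (-3 + 6)) = sqrt(n + 3) = sqrt(3 + n))
3409/Z(N(10), y(9, -9)) = 3409/(sqrt(3 + 2*(-9))) = 3409/(sqrt(3 - 18)) = 3409/(sqrt(-15)) = 3409/((I*sqrt(15))) = 3409*(-I*sqrt(15)/15) = -3409*I*sqrt(15)/15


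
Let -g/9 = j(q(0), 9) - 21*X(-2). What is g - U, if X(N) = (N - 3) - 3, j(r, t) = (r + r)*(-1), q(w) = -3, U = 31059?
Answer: -32625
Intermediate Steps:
j(r, t) = -2*r (j(r, t) = (2*r)*(-1) = -2*r)
X(N) = -6 + N (X(N) = (-3 + N) - 3 = -6 + N)
g = -1566 (g = -9*(-2*(-3) - 21*(-6 - 2)) = -9*(6 - 21*(-8)) = -9*(6 + 168) = -9*174 = -1566)
g - U = -1566 - 1*31059 = -1566 - 31059 = -32625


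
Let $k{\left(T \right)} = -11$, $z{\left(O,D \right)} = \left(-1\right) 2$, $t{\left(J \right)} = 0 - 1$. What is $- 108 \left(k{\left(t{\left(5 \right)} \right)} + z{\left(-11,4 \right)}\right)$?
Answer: $1404$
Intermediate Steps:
$t{\left(J \right)} = -1$
$z{\left(O,D \right)} = -2$
$- 108 \left(k{\left(t{\left(5 \right)} \right)} + z{\left(-11,4 \right)}\right) = - 108 \left(-11 - 2\right) = \left(-108\right) \left(-13\right) = 1404$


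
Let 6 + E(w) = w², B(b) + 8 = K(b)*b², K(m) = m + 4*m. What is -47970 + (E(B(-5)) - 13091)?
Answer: 339622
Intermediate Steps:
K(m) = 5*m
B(b) = -8 + 5*b³ (B(b) = -8 + (5*b)*b² = -8 + 5*b³)
E(w) = -6 + w²
-47970 + (E(B(-5)) - 13091) = -47970 + ((-6 + (-8 + 5*(-5)³)²) - 13091) = -47970 + ((-6 + (-8 + 5*(-125))²) - 13091) = -47970 + ((-6 + (-8 - 625)²) - 13091) = -47970 + ((-6 + (-633)²) - 13091) = -47970 + ((-6 + 400689) - 13091) = -47970 + (400683 - 13091) = -47970 + 387592 = 339622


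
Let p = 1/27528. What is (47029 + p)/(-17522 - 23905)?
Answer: -1294614313/1140402456 ≈ -1.1352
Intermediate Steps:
p = 1/27528 ≈ 3.6327e-5
(47029 + p)/(-17522 - 23905) = (47029 + 1/27528)/(-17522 - 23905) = (1294614313/27528)/(-41427) = (1294614313/27528)*(-1/41427) = -1294614313/1140402456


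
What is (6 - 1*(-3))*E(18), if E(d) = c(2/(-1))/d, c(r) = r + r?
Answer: -2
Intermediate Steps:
c(r) = 2*r
E(d) = -4/d (E(d) = (2*(2/(-1)))/d = (2*(2*(-1)))/d = (2*(-2))/d = -4/d)
(6 - 1*(-3))*E(18) = (6 - 1*(-3))*(-4/18) = (6 + 3)*(-4*1/18) = 9*(-2/9) = -2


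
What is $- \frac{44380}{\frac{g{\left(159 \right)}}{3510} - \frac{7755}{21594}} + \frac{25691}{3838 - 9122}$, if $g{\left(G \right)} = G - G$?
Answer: $\frac{337578560985}{2731828} \approx 1.2357 \cdot 10^{5}$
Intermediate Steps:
$g{\left(G \right)} = 0$
$- \frac{44380}{\frac{g{\left(159 \right)}}{3510} - \frac{7755}{21594}} + \frac{25691}{3838 - 9122} = - \frac{44380}{\frac{0}{3510} - \frac{7755}{21594}} + \frac{25691}{3838 - 9122} = - \frac{44380}{0 \cdot \frac{1}{3510} - \frac{2585}{7198}} + \frac{25691}{3838 - 9122} = - \frac{44380}{0 - \frac{2585}{7198}} + \frac{25691}{-5284} = - \frac{44380}{- \frac{2585}{7198}} + 25691 \left(- \frac{1}{5284}\right) = \left(-44380\right) \left(- \frac{7198}{2585}\right) - \frac{25691}{5284} = \frac{63889448}{517} - \frac{25691}{5284} = \frac{337578560985}{2731828}$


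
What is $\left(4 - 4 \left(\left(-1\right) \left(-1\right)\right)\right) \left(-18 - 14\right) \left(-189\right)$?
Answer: $0$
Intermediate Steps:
$\left(4 - 4 \left(\left(-1\right) \left(-1\right)\right)\right) \left(-18 - 14\right) \left(-189\right) = \left(4 - 4\right) \left(-32\right) \left(-189\right) = 0 \left(-32\right) \left(-189\right) = 0 \left(-189\right) = 0$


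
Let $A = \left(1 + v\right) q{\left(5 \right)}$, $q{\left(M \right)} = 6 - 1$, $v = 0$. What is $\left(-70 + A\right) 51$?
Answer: $-3315$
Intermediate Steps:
$q{\left(M \right)} = 5$
$A = 5$ ($A = \left(1 + 0\right) 5 = 1 \cdot 5 = 5$)
$\left(-70 + A\right) 51 = \left(-70 + 5\right) 51 = \left(-65\right) 51 = -3315$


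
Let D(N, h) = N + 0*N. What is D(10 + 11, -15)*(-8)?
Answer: -168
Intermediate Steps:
D(N, h) = N (D(N, h) = N + 0 = N)
D(10 + 11, -15)*(-8) = (10 + 11)*(-8) = 21*(-8) = -168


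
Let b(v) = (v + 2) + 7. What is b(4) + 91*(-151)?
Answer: -13728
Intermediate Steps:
b(v) = 9 + v (b(v) = (2 + v) + 7 = 9 + v)
b(4) + 91*(-151) = (9 + 4) + 91*(-151) = 13 - 13741 = -13728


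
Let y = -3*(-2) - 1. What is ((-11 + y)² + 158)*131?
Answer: 25414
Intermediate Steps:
y = 5 (y = 6 - 1 = 5)
((-11 + y)² + 158)*131 = ((-11 + 5)² + 158)*131 = ((-6)² + 158)*131 = (36 + 158)*131 = 194*131 = 25414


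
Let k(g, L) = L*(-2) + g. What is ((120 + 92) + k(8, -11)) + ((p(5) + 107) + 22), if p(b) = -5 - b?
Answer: 361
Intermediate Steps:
k(g, L) = g - 2*L (k(g, L) = -2*L + g = g - 2*L)
((120 + 92) + k(8, -11)) + ((p(5) + 107) + 22) = ((120 + 92) + (8 - 2*(-11))) + (((-5 - 1*5) + 107) + 22) = (212 + (8 + 22)) + (((-5 - 5) + 107) + 22) = (212 + 30) + ((-10 + 107) + 22) = 242 + (97 + 22) = 242 + 119 = 361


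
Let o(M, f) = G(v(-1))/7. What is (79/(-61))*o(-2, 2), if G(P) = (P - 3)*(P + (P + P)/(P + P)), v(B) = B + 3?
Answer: 237/427 ≈ 0.55503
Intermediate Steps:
v(B) = 3 + B
G(P) = (1 + P)*(-3 + P) (G(P) = (-3 + P)*(P + (2*P)/((2*P))) = (-3 + P)*(P + (2*P)*(1/(2*P))) = (-3 + P)*(P + 1) = (-3 + P)*(1 + P) = (1 + P)*(-3 + P))
o(M, f) = -3/7 (o(M, f) = (-3 + (3 - 1)² - 2*(3 - 1))/7 = (-3 + 2² - 2*2)*(⅐) = (-3 + 4 - 4)*(⅐) = -3*⅐ = -3/7)
(79/(-61))*o(-2, 2) = (79/(-61))*(-3/7) = (79*(-1/61))*(-3/7) = -79/61*(-3/7) = 237/427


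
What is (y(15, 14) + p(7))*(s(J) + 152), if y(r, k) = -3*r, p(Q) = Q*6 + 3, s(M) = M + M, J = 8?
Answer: 0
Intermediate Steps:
s(M) = 2*M
p(Q) = 3 + 6*Q (p(Q) = 6*Q + 3 = 3 + 6*Q)
(y(15, 14) + p(7))*(s(J) + 152) = (-3*15 + (3 + 6*7))*(2*8 + 152) = (-45 + (3 + 42))*(16 + 152) = (-45 + 45)*168 = 0*168 = 0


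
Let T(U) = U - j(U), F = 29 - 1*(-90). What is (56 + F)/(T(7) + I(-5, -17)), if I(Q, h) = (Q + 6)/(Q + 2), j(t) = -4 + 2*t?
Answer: -105/2 ≈ -52.500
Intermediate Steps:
I(Q, h) = (6 + Q)/(2 + Q)
F = 119 (F = 29 + 90 = 119)
T(U) = 4 - U (T(U) = U - (-4 + 2*U) = U + (4 - 2*U) = 4 - U)
(56 + F)/(T(7) + I(-5, -17)) = (56 + 119)/((4 - 1*7) + (6 - 5)/(2 - 5)) = 175/((4 - 7) + 1/(-3)) = 175/(-3 - 1/3*1) = 175/(-3 - 1/3) = 175/(-10/3) = 175*(-3/10) = -105/2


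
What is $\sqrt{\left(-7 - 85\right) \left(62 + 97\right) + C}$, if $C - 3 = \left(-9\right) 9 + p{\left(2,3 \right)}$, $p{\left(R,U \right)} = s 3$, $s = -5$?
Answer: $i \sqrt{14721} \approx 121.33 i$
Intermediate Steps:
$p{\left(R,U \right)} = -15$ ($p{\left(R,U \right)} = \left(-5\right) 3 = -15$)
$C = -93$ ($C = 3 - 96 = -93$)
$\sqrt{\left(-7 - 85\right) \left(62 + 97\right) + C} = \sqrt{\left(-7 - 85\right) \left(62 + 97\right) - 93} = \sqrt{\left(-92\right) 159 - 93} = \sqrt{-14628 - 93} = \sqrt{-14721} = i \sqrt{14721}$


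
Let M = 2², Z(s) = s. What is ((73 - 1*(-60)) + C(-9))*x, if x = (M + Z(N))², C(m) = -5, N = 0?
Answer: 2048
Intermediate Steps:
M = 4
x = 16 (x = (4 + 0)² = 4² = 16)
((73 - 1*(-60)) + C(-9))*x = ((73 - 1*(-60)) - 5)*16 = ((73 + 60) - 5)*16 = (133 - 5)*16 = 128*16 = 2048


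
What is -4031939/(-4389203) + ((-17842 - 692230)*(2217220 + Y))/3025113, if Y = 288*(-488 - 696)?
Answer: -4942970486450827/11223867333 ≈ -4.4040e+5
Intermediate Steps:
Y = -340992 (Y = 288*(-1184) = -340992)
-4031939/(-4389203) + ((-17842 - 692230)*(2217220 + Y))/3025113 = -4031939/(-4389203) + ((-17842 - 692230)*(2217220 - 340992))/3025113 = -4031939*(-1/4389203) - 710072*1876228*(1/3025113) = 4031939/4389203 - 1332256968416*1/3025113 = 4031939/4389203 - 1332256968416/3025113 = -4942970486450827/11223867333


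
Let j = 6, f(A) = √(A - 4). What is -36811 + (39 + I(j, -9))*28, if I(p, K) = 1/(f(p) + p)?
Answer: -607139/17 - 14*√2/17 ≈ -35715.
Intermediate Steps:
f(A) = √(-4 + A)
I(p, K) = 1/(p + √(-4 + p)) (I(p, K) = 1/(√(-4 + p) + p) = 1/(p + √(-4 + p)))
-36811 + (39 + I(j, -9))*28 = -36811 + (39 + 1/(6 + √(-4 + 6)))*28 = -36811 + (39 + 1/(6 + √2))*28 = -36811 + (1092 + 28/(6 + √2)) = -35719 + 28/(6 + √2)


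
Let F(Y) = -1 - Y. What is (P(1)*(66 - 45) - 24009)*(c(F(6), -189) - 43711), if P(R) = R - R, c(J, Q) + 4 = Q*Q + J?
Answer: 192096009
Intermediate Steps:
c(J, Q) = -4 + J + Q² (c(J, Q) = -4 + (Q*Q + J) = -4 + (Q² + J) = -4 + (J + Q²) = -4 + J + Q²)
P(R) = 0
(P(1)*(66 - 45) - 24009)*(c(F(6), -189) - 43711) = (0*(66 - 45) - 24009)*((-4 + (-1 - 1*6) + (-189)²) - 43711) = (0*21 - 24009)*((-4 + (-1 - 6) + 35721) - 43711) = (0 - 24009)*((-4 - 7 + 35721) - 43711) = -24009*(35710 - 43711) = -24009*(-8001) = 192096009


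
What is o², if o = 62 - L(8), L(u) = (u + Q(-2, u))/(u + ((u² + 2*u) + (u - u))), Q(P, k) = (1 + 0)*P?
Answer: 7425625/1936 ≈ 3835.6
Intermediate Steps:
Q(P, k) = P (Q(P, k) = 1*P = P)
L(u) = (-2 + u)/(u² + 3*u) (L(u) = (u - 2)/(u + ((u² + 2*u) + (u - u))) = (-2 + u)/(u + ((u² + 2*u) + 0)) = (-2 + u)/(u + (u² + 2*u)) = (-2 + u)/(u² + 3*u))
o = 2725/44 (o = 62 - (-2 + 8)/(8*(3 + 8)) = 62 - 6/(8*11) = 62 - 1*3/44 = 62 - 3/44 = 2725/44 ≈ 61.932)
o² = (2725/44)² = 7425625/1936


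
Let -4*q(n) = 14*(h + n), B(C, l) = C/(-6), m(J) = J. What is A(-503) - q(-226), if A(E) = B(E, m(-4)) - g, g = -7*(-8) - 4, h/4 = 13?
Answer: -3463/6 ≈ -577.17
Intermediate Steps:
h = 52 (h = 4*13 = 52)
B(C, l) = -C/6 (B(C, l) = C*(-1/6) = -C/6)
g = 52 (g = 56 - 4 = 52)
A(E) = -52 - E/6 (A(E) = -E/6 - 1*52 = -E/6 - 52 = -52 - E/6)
q(n) = -182 - 7*n/2 (q(n) = -7*(52 + n)/2 = -(728 + 14*n)/4 = -182 - 7*n/2)
A(-503) - q(-226) = (-52 - 1/6*(-503)) - (-182 - 7/2*(-226)) = (-52 + 503/6) - (-182 + 791) = 191/6 - 1*609 = 191/6 - 609 = -3463/6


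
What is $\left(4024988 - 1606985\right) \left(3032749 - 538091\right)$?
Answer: $6032090527974$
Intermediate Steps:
$\left(4024988 - 1606985\right) \left(3032749 - 538091\right) = 2418003 \cdot 2494658 = 6032090527974$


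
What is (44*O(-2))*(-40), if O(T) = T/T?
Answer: -1760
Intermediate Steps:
O(T) = 1
(44*O(-2))*(-40) = (44*1)*(-40) = 44*(-40) = -1760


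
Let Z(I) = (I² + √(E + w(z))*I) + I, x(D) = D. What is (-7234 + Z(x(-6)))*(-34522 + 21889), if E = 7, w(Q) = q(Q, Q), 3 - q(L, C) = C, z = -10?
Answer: 91008132 + 151596*√5 ≈ 9.1347e+7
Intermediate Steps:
q(L, C) = 3 - C
w(Q) = 3 - Q
Z(I) = I + I² + 2*I*√5 (Z(I) = (I² + √(7 + (3 - 1*(-10)))*I) + I = (I² + √(7 + (3 + 10))*I) + I = (I² + √(7 + 13)*I) + I = (I² + √20*I) + I = (I² + (2*√5)*I) + I = (I² + 2*I*√5) + I = I + I² + 2*I*√5)
(-7234 + Z(x(-6)))*(-34522 + 21889) = (-7234 - 6*(1 - 6 + 2*√5))*(-34522 + 21889) = (-7234 - 6*(-5 + 2*√5))*(-12633) = (-7234 + (30 - 12*√5))*(-12633) = (-7204 - 12*√5)*(-12633) = 91008132 + 151596*√5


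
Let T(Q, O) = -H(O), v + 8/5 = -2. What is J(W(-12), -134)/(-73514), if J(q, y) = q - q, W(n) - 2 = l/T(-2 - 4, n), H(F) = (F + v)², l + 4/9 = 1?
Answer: 0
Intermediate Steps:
l = 5/9 (l = -4/9 + 1 = 5/9 ≈ 0.55556)
v = -18/5 (v = -8/5 - 2 = -18/5 ≈ -3.6000)
H(F) = (-18/5 + F)² (H(F) = (F - 18/5)² = (-18/5 + F)²)
T(Q, O) = -(-18 + 5*O)²/25
W(n) = 2 - 125/(9*(-18 + 5*n)²) (W(n) = 2 + 5/(9*((-(-18 + 5*n)²/25))) = 2 + 5*(-25/(-18 + 5*n)²)/9 = 2 - 125/(9*(-18 + 5*n)²))
J(q, y) = 0
J(W(-12), -134)/(-73514) = 0/(-73514) = 0*(-1/73514) = 0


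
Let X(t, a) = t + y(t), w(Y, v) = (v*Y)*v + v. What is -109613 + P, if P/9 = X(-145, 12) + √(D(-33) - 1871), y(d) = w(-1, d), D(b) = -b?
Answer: -301448 + 9*I*√1838 ≈ -3.0145e+5 + 385.85*I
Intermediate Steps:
w(Y, v) = v + Y*v² (w(Y, v) = (Y*v)*v + v = Y*v² + v = v + Y*v²)
y(d) = d*(1 - d)
X(t, a) = t + t*(1 - t)
P = -191835 + 9*I*√1838 (P = 9*(-145*(2 - 1*(-145)) + √(-1*(-33) - 1871)) = 9*(-145*(2 + 145) + √(33 - 1871)) = 9*(-145*147 + √(-1838)) = 9*(-21315 + I*√1838) = -191835 + 9*I*√1838 ≈ -1.9184e+5 + 385.85*I)
-109613 + P = -109613 + (-191835 + 9*I*√1838) = -301448 + 9*I*√1838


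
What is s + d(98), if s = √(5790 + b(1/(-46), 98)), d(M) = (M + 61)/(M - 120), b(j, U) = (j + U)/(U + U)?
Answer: -159/22 + √2401528762/644 ≈ 68.868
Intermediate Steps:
b(j, U) = (U + j)/(2*U) (b(j, U) = (U + j)/((2*U)) = (U + j)*(1/(2*U)) = (U + j)/(2*U))
d(M) = (61 + M)/(-120 + M)
s = √2401528762/644 (s = √(5790 + (½)*(98 + 1/(-46))/98) = √(5790 + (½)*(1/98)*(98 - 1/46)) = √(5790 + (½)*(1/98)*(4507/46)) = √(5790 + 4507/9016) = √(52207147/9016) = √2401528762/644 ≈ 76.095)
s + d(98) = √2401528762/644 + (61 + 98)/(-120 + 98) = √2401528762/644 + 159/(-22) = √2401528762/644 - 1/22*159 = √2401528762/644 - 159/22 = -159/22 + √2401528762/644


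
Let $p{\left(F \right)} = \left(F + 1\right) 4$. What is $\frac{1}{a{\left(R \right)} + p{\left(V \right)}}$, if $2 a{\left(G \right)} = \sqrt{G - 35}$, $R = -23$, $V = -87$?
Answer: $- \frac{688}{236701} - \frac{i \sqrt{58}}{236701} \approx -0.0029066 - 3.2175 \cdot 10^{-5} i$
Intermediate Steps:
$p{\left(F \right)} = 4 + 4 F$ ($p{\left(F \right)} = \left(1 + F\right) 4 = 4 + 4 F$)
$a{\left(G \right)} = \frac{\sqrt{-35 + G}}{2}$ ($a{\left(G \right)} = \frac{\sqrt{G - 35}}{2} = \frac{\sqrt{-35 + G}}{2}$)
$\frac{1}{a{\left(R \right)} + p{\left(V \right)}} = \frac{1}{\frac{\sqrt{-35 - 23}}{2} + \left(4 + 4 \left(-87\right)\right)} = \frac{1}{\frac{\sqrt{-58}}{2} + \left(4 - 348\right)} = \frac{1}{\frac{i \sqrt{58}}{2} - 344} = \frac{1}{-344 + \frac{i \sqrt{58}}{2}}$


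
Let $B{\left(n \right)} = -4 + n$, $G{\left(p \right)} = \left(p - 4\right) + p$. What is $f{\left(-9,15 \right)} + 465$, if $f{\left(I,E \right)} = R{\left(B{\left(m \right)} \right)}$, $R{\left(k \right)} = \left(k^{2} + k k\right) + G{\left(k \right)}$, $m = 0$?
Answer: $485$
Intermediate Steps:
$G{\left(p \right)} = -4 + 2 p$ ($G{\left(p \right)} = \left(-4 + p\right) + p = -4 + 2 p$)
$R{\left(k \right)} = -4 + 2 k + 2 k^{2}$ ($R{\left(k \right)} = \left(k^{2} + k k\right) + \left(-4 + 2 k\right) = \left(k^{2} + k^{2}\right) + \left(-4 + 2 k\right) = 2 k^{2} + \left(-4 + 2 k\right) = -4 + 2 k + 2 k^{2}$)
$f{\left(I,E \right)} = 20$ ($f{\left(I,E \right)} = -4 + 2 \left(-4 + 0\right) + 2 \left(-4 + 0\right)^{2} = -4 + 2 \left(-4\right) + 2 \left(-4\right)^{2} = -4 - 8 + 2 \cdot 16 = -4 - 8 + 32 = 20$)
$f{\left(-9,15 \right)} + 465 = 20 + 465 = 485$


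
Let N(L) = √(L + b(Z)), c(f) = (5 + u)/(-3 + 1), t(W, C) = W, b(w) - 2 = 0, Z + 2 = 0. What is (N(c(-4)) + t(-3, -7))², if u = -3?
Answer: 4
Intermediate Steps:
Z = -2 (Z = -2 + 0 = -2)
b(w) = 2 (b(w) = 2 + 0 = 2)
c(f) = -1 (c(f) = (5 - 3)/(-3 + 1) = 2/(-2) = 2*(-½) = -1)
N(L) = √(2 + L) (N(L) = √(L + 2) = √(2 + L))
(N(c(-4)) + t(-3, -7))² = (√(2 - 1) - 3)² = (√1 - 3)² = (1 - 3)² = (-2)² = 4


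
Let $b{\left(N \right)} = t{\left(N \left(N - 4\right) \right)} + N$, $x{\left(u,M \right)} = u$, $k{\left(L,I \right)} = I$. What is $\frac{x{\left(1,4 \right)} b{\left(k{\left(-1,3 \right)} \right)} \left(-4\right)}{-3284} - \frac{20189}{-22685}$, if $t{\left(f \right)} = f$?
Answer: $\frac{1553}{1745} \approx 0.88997$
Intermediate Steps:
$b{\left(N \right)} = N + N \left(-4 + N\right)$ ($b{\left(N \right)} = N \left(N - 4\right) + N = N \left(-4 + N\right) + N = N + N \left(-4 + N\right)$)
$\frac{x{\left(1,4 \right)} b{\left(k{\left(-1,3 \right)} \right)} \left(-4\right)}{-3284} - \frac{20189}{-22685} = \frac{1 \cdot 3 \left(-3 + 3\right) \left(-4\right)}{-3284} - \frac{20189}{-22685} = 1 \cdot 3 \cdot 0 \left(-4\right) \left(- \frac{1}{3284}\right) - - \frac{1553}{1745} = 1 \cdot 0 \left(-4\right) \left(- \frac{1}{3284}\right) + \frac{1553}{1745} = 0 \left(-4\right) \left(- \frac{1}{3284}\right) + \frac{1553}{1745} = 0 \left(- \frac{1}{3284}\right) + \frac{1553}{1745} = 0 + \frac{1553}{1745} = \frac{1553}{1745}$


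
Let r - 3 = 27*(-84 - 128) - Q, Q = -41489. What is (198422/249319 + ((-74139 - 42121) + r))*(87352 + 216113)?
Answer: -869990218730370/35617 ≈ -2.4426e+10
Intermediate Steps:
r = 35768 (r = 3 + (27*(-84 - 128) - 1*(-41489)) = 3 + (27*(-212) + 41489) = 3 + (-5724 + 41489) = 3 + 35765 = 35768)
(198422/249319 + ((-74139 - 42121) + r))*(87352 + 216113) = (198422/249319 + ((-74139 - 42121) + 35768))*(87352 + 216113) = (198422*(1/249319) + (-116260 + 35768))*303465 = (28346/35617 - 80492)*303465 = -2866855218/35617*303465 = -869990218730370/35617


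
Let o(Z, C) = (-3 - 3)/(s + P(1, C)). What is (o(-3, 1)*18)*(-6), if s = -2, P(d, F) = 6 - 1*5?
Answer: -648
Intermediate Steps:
P(d, F) = 1 (P(d, F) = 6 - 5 = 1)
o(Z, C) = 6 (o(Z, C) = (-3 - 3)/(-2 + 1) = -6/(-1) = -6*(-1) = 6)
(o(-3, 1)*18)*(-6) = (6*18)*(-6) = 108*(-6) = -648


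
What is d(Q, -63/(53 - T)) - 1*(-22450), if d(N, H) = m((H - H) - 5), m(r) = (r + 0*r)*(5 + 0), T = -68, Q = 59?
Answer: 22425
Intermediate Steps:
m(r) = 5*r (m(r) = (r + 0)*5 = r*5 = 5*r)
d(N, H) = -25 (d(N, H) = 5*((H - H) - 5) = 5*(0 - 5) = 5*(-5) = -25)
d(Q, -63/(53 - T)) - 1*(-22450) = -25 - 1*(-22450) = -25 + 22450 = 22425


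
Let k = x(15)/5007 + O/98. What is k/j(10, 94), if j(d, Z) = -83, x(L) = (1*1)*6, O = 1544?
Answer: -1288566/6787823 ≈ -0.18983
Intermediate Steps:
x(L) = 6 (x(L) = 1*6 = 6)
k = 1288566/81781 (k = 6/5007 + 1544/98 = 6*(1/5007) + 1544*(1/98) = 2/1669 + 772/49 = 1288566/81781 ≈ 15.756)
k/j(10, 94) = (1288566/81781)/(-83) = (1288566/81781)*(-1/83) = -1288566/6787823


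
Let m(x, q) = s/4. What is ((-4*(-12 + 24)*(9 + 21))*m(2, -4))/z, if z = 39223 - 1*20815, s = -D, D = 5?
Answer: 75/767 ≈ 0.097784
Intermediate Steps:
s = -5 (s = -1*5 = -5)
m(x, q) = -5/4
z = 18408 (z = 39223 - 20815 = 18408)
((-4*(-12 + 24)*(9 + 21))*m(2, -4))/z = (-4*(-12 + 24)*(9 + 21)*(-5/4))/18408 = (-48*30*(-5/4))*(1/18408) = (-4*360*(-5/4))*(1/18408) = -1440*(-5/4)*(1/18408) = 1800*(1/18408) = 75/767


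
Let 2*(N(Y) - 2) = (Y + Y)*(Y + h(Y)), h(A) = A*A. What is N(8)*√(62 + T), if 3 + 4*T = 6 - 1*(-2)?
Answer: 289*√253 ≈ 4596.8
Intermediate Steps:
h(A) = A²
T = 5/4 (T = -¾ + (6 - 1*(-2))/4 = -¾ + (6 + 2)/4 = -¾ + (¼)*8 = -¾ + 2 = 5/4 ≈ 1.2500)
N(Y) = 2 + Y*(Y + Y²) (N(Y) = 2 + ((Y + Y)*(Y + Y²))/2 = 2 + ((2*Y)*(Y + Y²))/2 = 2 + (2*Y*(Y + Y²))/2 = 2 + Y*(Y + Y²))
N(8)*√(62 + T) = (2 + 8² + 8³)*√(62 + 5/4) = (2 + 64 + 512)*√(253/4) = 578*(√253/2) = 289*√253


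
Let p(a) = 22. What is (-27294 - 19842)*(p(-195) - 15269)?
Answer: 718682592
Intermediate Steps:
(-27294 - 19842)*(p(-195) - 15269) = (-27294 - 19842)*(22 - 15269) = -47136*(-15247) = 718682592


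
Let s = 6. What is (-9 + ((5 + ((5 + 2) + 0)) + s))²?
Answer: 81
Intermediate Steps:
(-9 + ((5 + ((5 + 2) + 0)) + s))² = (-9 + ((5 + ((5 + 2) + 0)) + 6))² = (-9 + ((5 + (7 + 0)) + 6))² = (-9 + ((5 + 7) + 6))² = (-9 + (12 + 6))² = (-9 + 18)² = 9² = 81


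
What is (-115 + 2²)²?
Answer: 12321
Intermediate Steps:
(-115 + 2²)² = (-115 + 4)² = (-111)² = 12321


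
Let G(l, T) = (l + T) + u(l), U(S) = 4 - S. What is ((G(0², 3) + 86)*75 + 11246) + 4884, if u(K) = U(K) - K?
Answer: 23105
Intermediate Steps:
u(K) = 4 - 2*K (u(K) = (4 - K) - K = 4 - 2*K)
G(l, T) = 4 + T - l (G(l, T) = (l + T) + (4 - 2*l) = (T + l) + (4 - 2*l) = 4 + T - l)
((G(0², 3) + 86)*75 + 11246) + 4884 = (((4 + 3 - 1*0²) + 86)*75 + 11246) + 4884 = (((4 + 3 - 1*0) + 86)*75 + 11246) + 4884 = (((4 + 3 + 0) + 86)*75 + 11246) + 4884 = ((7 + 86)*75 + 11246) + 4884 = (93*75 + 11246) + 4884 = (6975 + 11246) + 4884 = 18221 + 4884 = 23105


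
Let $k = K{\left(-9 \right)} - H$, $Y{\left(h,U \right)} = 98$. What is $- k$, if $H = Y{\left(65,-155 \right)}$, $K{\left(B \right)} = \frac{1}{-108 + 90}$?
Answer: $\frac{1765}{18} \approx 98.056$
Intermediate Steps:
$K{\left(B \right)} = - \frac{1}{18}$ ($K{\left(B \right)} = \frac{1}{-18} = - \frac{1}{18}$)
$H = 98$
$k = - \frac{1765}{18}$ ($k = - \frac{1}{18} - 98 = - \frac{1765}{18} \approx -98.056$)
$- k = \left(-1\right) \left(- \frac{1765}{18}\right) = \frac{1765}{18}$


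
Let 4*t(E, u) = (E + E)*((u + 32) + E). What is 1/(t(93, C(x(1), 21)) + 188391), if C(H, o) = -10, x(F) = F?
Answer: 2/387477 ≈ 5.1616e-6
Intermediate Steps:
t(E, u) = E*(32 + E + u)/2 (t(E, u) = ((E + E)*((u + 32) + E))/4 = ((2*E)*((32 + u) + E))/4 = ((2*E)*(32 + E + u))/4 = (2*E*(32 + E + u))/4 = E*(32 + E + u)/2)
1/(t(93, C(x(1), 21)) + 188391) = 1/((1/2)*93*(32 + 93 - 10) + 188391) = 1/((1/2)*93*115 + 188391) = 1/(10695/2 + 188391) = 1/(387477/2) = 2/387477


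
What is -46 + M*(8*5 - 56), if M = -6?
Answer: 50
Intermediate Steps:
-46 + M*(8*5 - 56) = -46 - 6*(8*5 - 56) = -46 - 6*(40 - 56) = -46 - 6*(-16) = -46 + 96 = 50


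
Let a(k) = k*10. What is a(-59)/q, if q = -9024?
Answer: 295/4512 ≈ 0.065381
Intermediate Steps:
a(k) = 10*k
a(-59)/q = (10*(-59))/(-9024) = -590*(-1/9024) = 295/4512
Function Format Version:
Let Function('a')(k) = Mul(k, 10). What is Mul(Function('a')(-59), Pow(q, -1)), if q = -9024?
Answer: Rational(295, 4512) ≈ 0.065381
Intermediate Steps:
Function('a')(k) = Mul(10, k)
Mul(Function('a')(-59), Pow(q, -1)) = Mul(Mul(10, -59), Pow(-9024, -1)) = Mul(-590, Rational(-1, 9024)) = Rational(295, 4512)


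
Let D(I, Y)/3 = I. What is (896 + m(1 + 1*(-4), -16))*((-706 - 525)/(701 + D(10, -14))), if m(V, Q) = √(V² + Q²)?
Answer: -1102976/731 - 1231*√265/731 ≈ -1536.3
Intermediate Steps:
D(I, Y) = 3*I
m(V, Q) = √(Q² + V²)
(896 + m(1 + 1*(-4), -16))*((-706 - 525)/(701 + D(10, -14))) = (896 + √((-16)² + (1 + 1*(-4))²))*((-706 - 525)/(701 + 3*10)) = (896 + √(256 + (1 - 4)²))*(-1231/(701 + 30)) = (896 + √(256 + (-3)²))*(-1231/731) = (896 + √(256 + 9))*(-1231*1/731) = (896 + √265)*(-1231/731) = -1102976/731 - 1231*√265/731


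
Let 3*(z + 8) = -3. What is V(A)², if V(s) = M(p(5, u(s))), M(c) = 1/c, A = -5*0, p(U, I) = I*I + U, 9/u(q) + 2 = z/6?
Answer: 2401/323761 ≈ 0.0074160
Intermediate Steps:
z = -9 (z = -8 + (⅓)*(-3) = -8 - 1 = -9)
u(q) = -18/7 (u(q) = 9/(-2 - 9/6) = 9/(-2 - 9*⅙) = 9/(-2 - 3/2) = 9/(-7/2) = 9*(-2/7) = -18/7)
p(U, I) = U + I² (p(U, I) = I² + U = U + I²)
A = 0
V(s) = 49/569 (V(s) = 1/(5 + (-18/7)²) = 1/(5 + 324/49) = 1/(569/49) = 49/569)
V(A)² = (49/569)² = 2401/323761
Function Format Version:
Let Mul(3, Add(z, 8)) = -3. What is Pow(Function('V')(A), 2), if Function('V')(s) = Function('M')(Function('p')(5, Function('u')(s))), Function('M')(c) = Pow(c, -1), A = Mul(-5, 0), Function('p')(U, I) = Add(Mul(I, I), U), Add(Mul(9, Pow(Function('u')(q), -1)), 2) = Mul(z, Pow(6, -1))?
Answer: Rational(2401, 323761) ≈ 0.0074160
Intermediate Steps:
z = -9 (z = Add(-8, Mul(Rational(1, 3), -3)) = Add(-8, -1) = -9)
Function('u')(q) = Rational(-18, 7) (Function('u')(q) = Mul(9, Pow(Add(-2, Mul(-9, Pow(6, -1))), -1)) = Mul(9, Pow(Add(-2, Mul(-9, Rational(1, 6))), -1)) = Mul(9, Pow(Add(-2, Rational(-3, 2)), -1)) = Mul(9, Pow(Rational(-7, 2), -1)) = Mul(9, Rational(-2, 7)) = Rational(-18, 7))
Function('p')(U, I) = Add(U, Pow(I, 2)) (Function('p')(U, I) = Add(Pow(I, 2), U) = Add(U, Pow(I, 2)))
A = 0
Function('V')(s) = Rational(49, 569) (Function('V')(s) = Pow(Add(5, Pow(Rational(-18, 7), 2)), -1) = Pow(Add(5, Rational(324, 49)), -1) = Pow(Rational(569, 49), -1) = Rational(49, 569))
Pow(Function('V')(A), 2) = Pow(Rational(49, 569), 2) = Rational(2401, 323761)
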